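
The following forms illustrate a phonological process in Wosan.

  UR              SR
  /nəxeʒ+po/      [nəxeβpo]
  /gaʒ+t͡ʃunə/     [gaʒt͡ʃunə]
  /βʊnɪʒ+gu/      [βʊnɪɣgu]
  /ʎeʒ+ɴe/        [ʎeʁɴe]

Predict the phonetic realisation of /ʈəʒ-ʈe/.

The data show regressive place assimilation: /ʒ/ → [β] before /p/; /ʒ/ → [ɣ] before /g/; /ʒ/ → [ʁ] before /ɴ/. In each pair only place changes, matching the following consonant, while manner and voice stay constant.
Nothing changes in [gaʒt͡ʃunə]: there the adjacent consonants already agree in place (/ʒ/ and /t͡ʃ/ are both postalveolar), so this form is consistent with the same rule.
/ʒ/ is a voiced postalveolar fricative. The following trigger /ʈ/ is retroflex, so /ʒ/ must become retroflex as well.
A voiced retroflex fricative is [ʐ], so the surface segment is [ʐ].

[ʈəʐʈe]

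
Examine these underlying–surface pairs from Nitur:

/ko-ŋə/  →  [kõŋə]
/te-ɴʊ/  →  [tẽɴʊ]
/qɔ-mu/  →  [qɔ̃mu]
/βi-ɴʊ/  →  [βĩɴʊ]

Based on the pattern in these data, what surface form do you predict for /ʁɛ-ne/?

The data show regressive nasality assimilation (vowel nasalisation): /o/ → [õ] before /ŋ/; /e/ → [ẽ] before /ɴ/; /ɔ/ → [ɔ̃] before /m/; /i/ → [ĩ] before /ɴ/ — a vowel is nasalised by an immediately following nasal consonant.
/ɛ/ sits next to the nasal /n/ and is therefore nasalised to [ɛ̃].

[ʁɛ̃ne]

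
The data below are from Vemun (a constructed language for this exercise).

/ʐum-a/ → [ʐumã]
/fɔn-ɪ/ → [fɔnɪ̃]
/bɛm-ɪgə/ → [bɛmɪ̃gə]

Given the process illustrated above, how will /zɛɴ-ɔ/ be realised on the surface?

[zɛɴɔ̃]

The data show progressive nasality assimilation (vowel nasalisation): /a/ → [ã] after /m/; /ɪ/ → [ɪ̃] after /n/; /ɪ/ → [ɪ̃] after /m/ — a vowel is nasalised by an immediately preceding nasal consonant.
The vowel /ɔ/ is adjacent to the preceding nasal /ɴ/, so it acquires [+nasal] and surfaces as [ɔ̃].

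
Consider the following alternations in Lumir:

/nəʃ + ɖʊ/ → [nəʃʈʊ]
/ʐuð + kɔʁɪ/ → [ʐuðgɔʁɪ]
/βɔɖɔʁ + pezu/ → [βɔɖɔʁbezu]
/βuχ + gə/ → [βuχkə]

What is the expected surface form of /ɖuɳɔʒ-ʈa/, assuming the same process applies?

The data show progressive voicing assimilation: /ɖ/ → [ʈ] after /ʃ/; /k/ → [g] after /ð/; /p/ → [b] after /ʁ/; /g/ → [k] after /χ/. In each pair only voicing changes, matching the preceding consonant, while place and manner stay constant.
The rule targets /ʈ/ (voiceless retroflex stop), which sits after the trigger /ʒ/ (voiced).
A voiced retroflex stop is [ɖ], so the surface segment is [ɖ].

[ɖuɳɔʒɖa]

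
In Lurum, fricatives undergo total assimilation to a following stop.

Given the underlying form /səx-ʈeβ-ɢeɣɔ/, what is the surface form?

[səʈʈeɢɢeɣɔ]

/x/ is the segment targeted by the rule; it sits immediately before /ʈ/, so it assimilates completely and surfaces as [ʈ].
At the second juncture, /β/ likewise becomes [ɢ] adjacent to /ɢ/.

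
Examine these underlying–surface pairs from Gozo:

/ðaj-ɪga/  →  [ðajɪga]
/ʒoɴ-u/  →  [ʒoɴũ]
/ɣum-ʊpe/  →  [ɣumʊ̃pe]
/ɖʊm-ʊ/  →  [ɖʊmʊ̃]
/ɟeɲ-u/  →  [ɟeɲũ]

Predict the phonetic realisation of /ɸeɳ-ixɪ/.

The data show progressive nasality assimilation (vowel nasalisation): /u/ → [ũ] after /ɴ/; /ʊ/ → [ʊ̃] after /m/; /u/ → [ũ] after /ɲ/ — a vowel is nasalised by an immediately preceding nasal consonant.
No change occurs in [ðajɪga] because the vowel at the boundary is adjacent to an oral consonant, not a nasal (/ɪ/ next to /j/).
/i/ sits next to the nasal /ɳ/ and is therefore nasalised to [ĩ].

[ɸeɳĩxɪ]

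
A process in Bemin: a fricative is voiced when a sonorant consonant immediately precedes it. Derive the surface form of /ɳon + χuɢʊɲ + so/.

[ɳonʁuɢʊɲzo]

/χ/ is a voiceless uvular fricative. The preceding trigger /n/ is voiced, so /χ/ must become voiced as well.
A voiced uvular fricative is [ʁ], so the surface segment is [ʁ].
At the second juncture, /s/ likewise becomes [z] adjacent to /ɲ/.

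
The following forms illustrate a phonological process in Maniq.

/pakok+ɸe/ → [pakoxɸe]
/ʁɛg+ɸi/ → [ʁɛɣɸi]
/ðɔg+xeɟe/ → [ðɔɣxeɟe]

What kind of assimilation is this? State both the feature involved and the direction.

The segment that alternates is /k/, which surfaces as [x] when adjacent to /ɸ/.
The change stop → fricative matches the manner of the following /ɸ/, identifying this as manner assimilation.
Place and voice are unchanged, so the assimilation is partial, not total.
The same holds elsewhere in the data: /g/ → [ɣ] before /ɸ/ (stop → fricative, matching a fricative); /g/ → [ɣ] before /x/ (stop → fricative, matching a fricative) — only manner changes, and always toward the following segment.
Since the segment that changes precedes the conditioning segment, the assimilation is regressive.

regressive manner assimilation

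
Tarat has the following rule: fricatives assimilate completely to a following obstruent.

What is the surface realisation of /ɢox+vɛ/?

/x/ is the segment targeted by the rule; it sits immediately before /v/, so it assimilates completely and surfaces as [v].

[ɢovvɛ]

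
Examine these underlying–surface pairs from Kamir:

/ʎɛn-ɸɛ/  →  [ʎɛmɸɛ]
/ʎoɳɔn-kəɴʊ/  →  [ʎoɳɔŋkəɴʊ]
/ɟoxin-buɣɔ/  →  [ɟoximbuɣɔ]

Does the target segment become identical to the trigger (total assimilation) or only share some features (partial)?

partial assimilation

Underlying /n/ is realised as [m] next to /ɸ/; /ɸ/ itself does not change.
/n/ is alveolar while /ɸ/ is bilabial; the output [m] is bilabial, matching the trigger — so the feature that spreads is place.
Manner and voice are unchanged, so the assimilation is partial, not total.
Checking the remaining alternations: /n/ → [ŋ] before /k/ (alveolar → velar, matching velar); /n/ → [m] before /b/ (alveolar → bilabial, matching bilabial) — only place changes, and always toward the following segment.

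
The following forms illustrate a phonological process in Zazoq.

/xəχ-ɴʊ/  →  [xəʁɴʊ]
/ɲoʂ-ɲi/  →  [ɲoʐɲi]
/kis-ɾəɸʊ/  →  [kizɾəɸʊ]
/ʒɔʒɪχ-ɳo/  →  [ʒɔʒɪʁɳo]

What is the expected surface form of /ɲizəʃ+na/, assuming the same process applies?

[ɲizəʒna]

The data show regressive voicing assimilation: /χ/ → [ʁ] before /ɴ/; /ʂ/ → [ʐ] before /ɲ/; /s/ → [z] before /ɾ/; /χ/ → [ʁ] before /ɳ/. In each pair only voicing changes, matching the following consonant, while place and manner stay constant.
/ʃ/ is a voiceless postalveolar fricative. The following trigger /n/ is voiced, so /ʃ/ must become voiced as well.
Changing only its voicing to voiced gives [ʒ] — the voiced postalveolar fricative.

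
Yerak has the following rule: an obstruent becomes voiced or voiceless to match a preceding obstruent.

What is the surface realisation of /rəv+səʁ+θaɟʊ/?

/s/ is a voiceless alveolar fricative. The preceding trigger /v/ is voiced, so /s/ must become voiced as well.
A voiced alveolar fricative is [z], so the surface segment is [z].
The same rule applies at the second boundary: /θ/ → [ð] next to /ʁ/.

[rəvzəʁðaɟʊ]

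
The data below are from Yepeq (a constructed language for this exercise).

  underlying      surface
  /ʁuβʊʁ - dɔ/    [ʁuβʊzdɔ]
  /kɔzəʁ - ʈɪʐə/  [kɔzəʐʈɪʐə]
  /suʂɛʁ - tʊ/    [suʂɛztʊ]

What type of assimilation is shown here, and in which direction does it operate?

Underlying /ʁ/ is realised as [z] next to /d/; /d/ itself does not change.
The change uvular → alveolar matches the place of the following /d/, identifying this as place assimilation.
Manner and voice are unchanged, so the assimilation is partial, not total.
The other alternating forms pattern the same way: /ʁ/ → [ʐ] before /ʈ/ (uvular → retroflex, matching retroflex); /ʁ/ → [z] before /t/ (uvular → alveolar, matching alveolar) — only place changes, and always toward the following segment.
The trigger is the following segment, so the direction is regressive (anticipatory).

regressive place assimilation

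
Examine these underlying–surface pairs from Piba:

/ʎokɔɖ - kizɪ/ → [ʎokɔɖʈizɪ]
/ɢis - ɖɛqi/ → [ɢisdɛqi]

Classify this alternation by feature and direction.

progressive place assimilation

The segment that alternates is /k/, which surfaces as [ʈ] when adjacent to /ɖ/.
The change velar → retroflex matches the place of the preceding /ɖ/, identifying this as place assimilation.
Manner and voice are unchanged, so the assimilation is partial, not total.
The other alternating form patterns the same way: /ɖ/ → [d] after /s/ (retroflex → alveolar, matching alveolar) — only place changes, and always toward the preceding segment.
The trigger is the preceding segment, so the direction is progressive (perseverative).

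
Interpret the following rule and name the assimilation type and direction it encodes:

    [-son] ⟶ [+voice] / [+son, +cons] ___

The structural change is [+voice], and the conditioning segment [+son, +cons] (a sonorant consonant) is itself voiced, so the target comes to share the voicing of its neighbour — voicing assimilation.
The conditioning segment sits to the left of the focus bar, meaning the trigger precedes the segment that changes — progressive assimilation.

progressive voicing assimilation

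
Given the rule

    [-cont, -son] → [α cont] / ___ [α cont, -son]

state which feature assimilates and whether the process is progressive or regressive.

regressive manner assimilation

The rule copies [cont] (continuancy) from the environment onto the target stops; since [±cont] encodes the stop/fricative manner contrast, the assimilating dimension is manner.
The conditioning segment sits to the right of the focus bar, meaning the trigger follows the segment that changes — regressive assimilation.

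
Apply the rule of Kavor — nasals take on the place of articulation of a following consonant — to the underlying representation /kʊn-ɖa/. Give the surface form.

[kʊɳɖa]

The rule targets /n/ (voiced alveolar nasal), which sits before the trigger /ɖ/ (retroflex).
The voiced retroflex nasal is [ɳ], so /n/ → [ɳ].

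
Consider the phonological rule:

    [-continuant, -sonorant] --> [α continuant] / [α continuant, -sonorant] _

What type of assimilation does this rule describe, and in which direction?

The rule copies [continuant] (continuancy) from the environment onto the target stops; since [±continuant] encodes the stop/fricative manner contrast, the assimilating dimension is manner.
The conditioning segment sits to the left of the focus bar, meaning the trigger precedes the segment that changes — progressive assimilation.

progressive manner assimilation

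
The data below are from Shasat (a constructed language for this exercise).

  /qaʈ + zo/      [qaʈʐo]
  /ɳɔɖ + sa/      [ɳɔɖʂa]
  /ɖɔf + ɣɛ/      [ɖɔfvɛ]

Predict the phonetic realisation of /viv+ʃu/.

The data show progressive place assimilation: /z/ → [ʐ] after /ʈ/; /s/ → [ʂ] after /ɖ/; /ɣ/ → [v] after /f/. In each pair only place changes, matching the preceding consonant, while manner and voice stay constant.
/ʃ/ is a voiceless postalveolar fricative. The preceding trigger /v/ is labiodental, so /ʃ/ must become labiodental as well.
Changing only its place to labiodental gives [f] — the voiceless labiodental fricative.

[vivfu]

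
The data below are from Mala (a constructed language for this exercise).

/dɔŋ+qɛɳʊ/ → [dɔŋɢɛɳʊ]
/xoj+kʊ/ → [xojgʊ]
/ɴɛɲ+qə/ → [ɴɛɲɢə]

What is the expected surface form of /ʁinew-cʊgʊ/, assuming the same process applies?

[ʁinewɟʊgʊ]

The data show progressive voicing assimilation: /q/ → [ɢ] after /ŋ/; /k/ → [g] after /j/; /q/ → [ɢ] after /ɲ/. In each pair only voicing changes, matching the preceding consonant, while place and manner stay constant.
/c/ is a voiceless palatal stop. The preceding trigger /w/ is voiced, so /c/ must become voiced as well.
Changing only its voicing to voiced gives [ɟ] — the voiced palatal stop.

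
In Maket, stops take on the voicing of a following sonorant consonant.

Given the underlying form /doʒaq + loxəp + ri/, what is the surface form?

[doʒaɢloxəbri]

The rule targets /q/ (voiceless uvular stop), which sits before the trigger /l/ (voiced).
The voiced uvular stop is [ɢ], so /q/ → [ɢ].
The same rule applies at the second boundary: /p/ → [b] next to /r/.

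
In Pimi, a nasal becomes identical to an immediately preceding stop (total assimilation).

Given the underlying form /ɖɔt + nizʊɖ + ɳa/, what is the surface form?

/n/ is the segment targeted by the rule; it sits immediately after /t/, so it assimilates completely and surfaces as [t].
At the second juncture, /ɳ/ likewise becomes [ɖ] adjacent to /ɖ/.

[ɖɔttizʊɖɖa]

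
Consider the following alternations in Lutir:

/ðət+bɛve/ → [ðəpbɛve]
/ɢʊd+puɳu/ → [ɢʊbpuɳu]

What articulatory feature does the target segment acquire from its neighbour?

place

Underlying /t/ is realised as [p] next to /b/; /b/ itself does not change.
/t/ is alveolar while /b/ is bilabial; the output [p] is bilabial, matching the trigger — so the feature that spreads is place.
Checking the remaining alternation: /d/ → [b] before /p/ (alveolar → bilabial, matching bilabial) — only place changes, and always toward the following segment.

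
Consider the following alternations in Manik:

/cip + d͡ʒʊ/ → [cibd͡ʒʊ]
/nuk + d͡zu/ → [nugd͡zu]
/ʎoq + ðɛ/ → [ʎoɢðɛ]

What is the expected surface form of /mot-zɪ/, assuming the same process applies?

[modzɪ]

The data show regressive voicing assimilation: /p/ → [b] before /d͡ʒ/; /k/ → [g] before /d͡z/; /q/ → [ɢ] before /ð/. In each pair only voicing changes, matching the following consonant, while place and manner stay constant.
The rule targets /t/ (voiceless alveolar stop), which sits before the trigger /z/ (voiced).
Changing only its voicing to voiced gives [d] — the voiced alveolar stop.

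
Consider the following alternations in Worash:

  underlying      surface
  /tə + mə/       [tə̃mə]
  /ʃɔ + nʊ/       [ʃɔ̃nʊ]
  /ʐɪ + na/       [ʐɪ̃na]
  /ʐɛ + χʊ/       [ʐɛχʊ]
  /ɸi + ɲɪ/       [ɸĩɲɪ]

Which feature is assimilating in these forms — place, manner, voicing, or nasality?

The vowel /ə/ surfaces as nasalised [ə̃] next to the following nasal /m/ — it has acquired the [+nasal] feature of its neighbour.
The other forms show the same pattern: /ɔ/ → [ɔ̃] before /n/; /ɪ/ → [ɪ̃] before /n/; /i/ → [ĩ] before /ɲ/ — each time a vowel is nasalised next to a following nasal.
No change occurs in [ʐɛχʊ] because the vowel at the boundary is adjacent to an oral consonant, not a nasal (/ɛ/ next to /χ/).

nasality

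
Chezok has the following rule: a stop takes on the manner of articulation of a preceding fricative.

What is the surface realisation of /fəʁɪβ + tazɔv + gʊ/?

[fəʁɪβsazɔvɣʊ]

/t/ is a voiceless alveolar stop. The preceding trigger /β/ is a fricative, so /t/ must become a fricative as well.
The voiceless alveolar fricative is [s], so /t/ → [s].
At the second juncture, /g/ likewise becomes [ɣ] adjacent to /v/.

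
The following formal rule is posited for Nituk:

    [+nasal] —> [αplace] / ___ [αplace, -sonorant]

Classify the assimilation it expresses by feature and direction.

The shared variable α links the value of the place features (abbreviated [place]) on the target to the same value on the neighbouring segment, so place is the feature that assimilates.
Since the environment is written after the underscore, the trigger follows the target; the direction is regressive.

regressive place assimilation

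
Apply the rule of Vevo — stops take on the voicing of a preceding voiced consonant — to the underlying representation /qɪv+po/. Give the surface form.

/p/ is a voiceless bilabial stop. The preceding trigger /v/ is voiced, so /p/ must become voiced as well.
The voiced bilabial stop is [b], so /p/ → [b].

[qɪvbo]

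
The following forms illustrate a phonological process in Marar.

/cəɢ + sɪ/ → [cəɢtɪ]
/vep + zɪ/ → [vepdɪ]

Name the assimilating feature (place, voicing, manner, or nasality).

The segment that alternates is /s/, which surfaces as [t] when adjacent to /ɢ/.
/s/ is a fricative while /ɢ/ is a stop; the output [t] is a stop, matching the trigger — so the feature that spreads is manner.
The other alternating form patterns the same way: /z/ → [d] after /p/ (fricative → stop, matching a stop) — only manner changes, and always toward the preceding segment.

manner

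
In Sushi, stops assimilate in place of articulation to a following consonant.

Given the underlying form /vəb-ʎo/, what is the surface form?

/b/ is a voiced bilabial stop. The following trigger /ʎ/ is palatal, so /b/ must become palatal as well.
A voiced palatal stop is [ɟ], so the surface segment is [ɟ].

[vəɟʎo]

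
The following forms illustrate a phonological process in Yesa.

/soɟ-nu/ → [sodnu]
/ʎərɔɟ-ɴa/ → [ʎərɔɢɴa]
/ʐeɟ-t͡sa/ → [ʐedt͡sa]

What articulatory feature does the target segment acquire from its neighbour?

Underlying /ɟ/ is realised as [d] next to /n/; /n/ itself does not change.
The change palatal → alveolar matches the place of the following /n/, identifying this as place assimilation.
The other alternating forms pattern the same way: /ɟ/ → [ɢ] before /ɴ/ (palatal → uvular, matching uvular); /ɟ/ → [d] before /t͡s/ (palatal → alveolar, matching alveolar) — only place changes, and always toward the following segment.

place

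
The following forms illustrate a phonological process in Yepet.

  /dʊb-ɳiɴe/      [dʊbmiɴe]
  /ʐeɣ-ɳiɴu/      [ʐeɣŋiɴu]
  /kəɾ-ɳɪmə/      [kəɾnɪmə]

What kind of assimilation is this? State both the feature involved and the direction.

progressive place assimilation

Underlying /ɳ/ is realised as [m] next to /b/; /b/ itself does not change.
The change retroflex → bilabial matches the place of the preceding /b/, identifying this as place assimilation.
Manner and voice are unchanged, so the assimilation is partial, not total.
The other alternating forms pattern the same way: /ɳ/ → [ŋ] after /ɣ/ (retroflex → velar, matching velar); /ɳ/ → [n] after /ɾ/ (retroflex → alveolar, matching alveolar) — only place changes, and always toward the preceding segment.
The trigger is the preceding segment, so the direction is progressive (perseverative).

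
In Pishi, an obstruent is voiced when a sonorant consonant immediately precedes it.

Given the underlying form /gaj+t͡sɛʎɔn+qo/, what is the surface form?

[gajd͡zɛʎɔnɢo]

/t͡s/ is a voiceless alveolar affricate. The preceding trigger /j/ is voiced, so /t͡s/ must become voiced as well.
The voiced alveolar affricate is [d͡z], so /t͡s/ → [d͡z].
The same rule applies at the second boundary: /q/ → [ɢ] next to /n/.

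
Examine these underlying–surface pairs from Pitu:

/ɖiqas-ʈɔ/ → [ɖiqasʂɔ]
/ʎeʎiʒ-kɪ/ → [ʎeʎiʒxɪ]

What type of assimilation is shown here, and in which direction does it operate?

Underlying /ʈ/ is realised as [ʂ] next to /s/; /s/ itself does not change.
The change stop → fricative matches the manner of the preceding /s/, identifying this as manner assimilation.
Place and voice are unchanged, so the assimilation is partial, not total.
Checking the remaining alternation: /k/ → [x] after /ʒ/ (stop → fricative, matching a fricative) — only manner changes, and always toward the preceding segment.
Since the segment that changes follows the conditioning segment, the assimilation is progressive.

progressive manner assimilation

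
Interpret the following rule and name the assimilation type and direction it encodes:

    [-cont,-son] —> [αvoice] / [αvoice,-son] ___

The shared variable α links the value of [voice] on the target to the same value on the neighbouring segment, so voicing is the feature that assimilates.
The conditioning segment sits to the left of the focus bar, meaning the trigger precedes the segment that changes — progressive assimilation.

progressive voicing assimilation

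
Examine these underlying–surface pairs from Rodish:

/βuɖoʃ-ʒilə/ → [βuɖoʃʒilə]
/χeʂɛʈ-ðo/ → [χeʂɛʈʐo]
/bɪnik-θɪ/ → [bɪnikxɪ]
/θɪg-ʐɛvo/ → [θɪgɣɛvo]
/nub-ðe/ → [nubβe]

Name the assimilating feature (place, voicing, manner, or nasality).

place

The segment that alternates is /ð/, which surfaces as [ʐ] when adjacent to /ʈ/.
/ð/ is dental while /ʈ/ is retroflex; the output [ʐ] is retroflex, matching the trigger — so the feature that spreads is place.
The same holds elsewhere in the data: /θ/ → [x] after /k/ (dental → velar, matching velar); /ʐ/ → [ɣ] after /g/ (retroflex → velar, matching velar); /ð/ → [β] after /b/ (dental → bilabial, matching bilabial) — only place changes, and always toward the preceding segment.
No alternation appears in [βuɖoʃʒilə]: there the adjacent consonants already agree in place (/ʒ/ and /ʃ/ are both postalveolar), so this form is consistent with the same rule.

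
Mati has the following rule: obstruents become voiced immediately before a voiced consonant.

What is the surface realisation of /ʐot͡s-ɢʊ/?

[ʐod͡zɢʊ]

/t͡s/ is a voiceless alveolar affricate. The following trigger /ɢ/ is voiced, so /t͡s/ must become voiced as well.
A voiced alveolar affricate is [d͡z], so the surface segment is [d͡z].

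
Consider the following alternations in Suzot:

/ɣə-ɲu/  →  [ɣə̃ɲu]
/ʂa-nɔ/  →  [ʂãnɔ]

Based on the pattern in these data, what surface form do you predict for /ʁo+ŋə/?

[ʁõŋə]

The data show regressive nasality assimilation (vowel nasalisation): /ə/ → [ə̃] before /ɲ/; /a/ → [ã] before /n/ — a vowel is nasalised by an immediately following nasal consonant.
/o/ sits next to the nasal /ŋ/ and is therefore nasalised to [õ].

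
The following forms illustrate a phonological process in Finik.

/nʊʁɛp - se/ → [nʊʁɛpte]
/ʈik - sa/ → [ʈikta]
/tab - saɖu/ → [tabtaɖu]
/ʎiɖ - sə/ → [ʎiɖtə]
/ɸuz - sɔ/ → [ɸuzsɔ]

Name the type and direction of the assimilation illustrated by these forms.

Comparing underlying and surface forms, /s/ → [t] is the alternation; the neighbouring /p/ is constant.
The change fricative → stop matches the manner of the preceding /p/, identifying this as manner assimilation.
Place and voice are unchanged, so the assimilation is partial, not total.
The other alternating forms pattern the same way: /s/ → [t] after /k/ (fricative → stop, matching a stop); /s/ → [t] after /b/ (fricative → stop, matching a stop); /s/ → [t] after /ɖ/ (fricative → stop, matching a stop) — only manner changes, and always toward the preceding segment.
Nothing changes in [ɸuzsɔ]: there the adjacent consonants already agree in manner (/s/ and /z/ are both fricatives), so this form is consistent with the same rule.
The trigger is the preceding segment, so the direction is progressive (perseverative).

progressive manner assimilation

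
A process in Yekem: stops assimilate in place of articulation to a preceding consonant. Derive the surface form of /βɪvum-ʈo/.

[βɪvumpo]

The rule targets /ʈ/ (voiceless retroflex stop), which sits after the trigger /m/ (bilabial).
The voiceless bilabial stop is [p], so /ʈ/ → [p].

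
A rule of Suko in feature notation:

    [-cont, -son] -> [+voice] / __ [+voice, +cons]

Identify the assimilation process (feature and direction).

The structural change is [+voice], and the conditioning segment [+voice, +cons] (a voiced consonant) is itself voiced, so the target comes to share the voicing of its neighbour — voicing assimilation.
The conditioning segment sits to the right of the focus bar, meaning the trigger follows the segment that changes — regressive assimilation.

regressive voicing assimilation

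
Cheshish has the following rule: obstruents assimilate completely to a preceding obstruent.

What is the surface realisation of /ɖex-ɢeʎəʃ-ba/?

[ɖexxeʎəʃʃa]

/ɢ/ is the segment targeted by the rule; it sits immediately after /x/, so it assimilates completely and surfaces as [x].
At the second juncture, /b/ likewise becomes [ʃ] adjacent to /ʃ/.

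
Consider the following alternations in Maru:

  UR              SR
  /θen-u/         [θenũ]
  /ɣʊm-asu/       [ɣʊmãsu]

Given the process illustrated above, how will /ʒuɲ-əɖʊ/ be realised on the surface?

[ʒuɲə̃ɖʊ]

The data show progressive nasality assimilation (vowel nasalisation): /u/ → [ũ] after /n/; /a/ → [ã] after /m/ — a vowel is nasalised by an immediately preceding nasal consonant.
/ə/ sits next to the nasal /ɲ/ and is therefore nasalised to [ə̃].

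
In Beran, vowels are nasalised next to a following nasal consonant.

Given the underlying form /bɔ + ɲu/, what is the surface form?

The vowel /ɔ/ is adjacent to the following nasal /ɲ/, so it acquires [+nasal] and surfaces as [ɔ̃].

[bɔ̃ɲu]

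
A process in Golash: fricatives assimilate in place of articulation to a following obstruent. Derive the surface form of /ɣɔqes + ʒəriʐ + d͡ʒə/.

[ɣɔqeʃʒəriʒd͡ʒə]

/s/ is a voiceless alveolar fricative. The following trigger /ʒ/ is postalveolar, so /s/ must become postalveolar as well.
Changing only its place to postalveolar gives [ʃ] — the voiceless postalveolar fricative.
At the second juncture, /ʐ/ likewise becomes [ʒ] adjacent to /d͡ʒ/.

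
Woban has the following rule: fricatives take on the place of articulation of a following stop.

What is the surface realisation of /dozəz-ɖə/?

[dozəʐɖə]

The rule targets /z/ (voiced alveolar fricative), which sits before the trigger /ɖ/ (retroflex).
A voiced retroflex fricative is [ʐ], so the surface segment is [ʐ].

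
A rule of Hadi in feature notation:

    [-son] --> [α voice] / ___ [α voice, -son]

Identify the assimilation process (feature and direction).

regressive voicing assimilation

The shared variable α links the value of [voice] on the target to the same value on the neighbouring segment, so voicing is the feature that assimilates.
The conditioning segment sits to the right of the focus bar, meaning the trigger follows the segment that changes — regressive assimilation.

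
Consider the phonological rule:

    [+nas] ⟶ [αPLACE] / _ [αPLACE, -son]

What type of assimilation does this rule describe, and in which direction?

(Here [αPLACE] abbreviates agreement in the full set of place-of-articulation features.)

The shared variable α links the value of the place features (abbreviated [PLACE]) on the target to the same value on the neighbouring segment, so place is the feature that assimilates.
Since the environment is written after the underscore, the trigger follows the target; the direction is regressive.

regressive place assimilation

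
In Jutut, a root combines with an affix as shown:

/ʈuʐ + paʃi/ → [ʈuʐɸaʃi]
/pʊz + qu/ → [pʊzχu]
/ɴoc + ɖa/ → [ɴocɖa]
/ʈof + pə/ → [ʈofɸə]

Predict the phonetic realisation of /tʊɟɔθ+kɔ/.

The data show progressive manner assimilation: /p/ → [ɸ] after /ʐ/; /q/ → [χ] after /z/; /p/ → [ɸ] after /f/. In each pair only manner changes, matching the preceding consonant, while place and voice stay constant.
No alternation appears in [ɴocɖa]: there the adjacent consonants already agree in manner (/ɖ/ and /c/ are both stops), so this form is consistent with the same rule.
/k/ is a voiceless velar stop. The preceding trigger /θ/ is a fricative, so /k/ must become a fricative as well.
A voiceless velar fricative is [x], so the surface segment is [x].

[tʊɟɔθxɔ]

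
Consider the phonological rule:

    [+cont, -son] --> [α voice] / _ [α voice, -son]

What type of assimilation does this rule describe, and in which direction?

The rule copies [voice] from the environment onto the target, so the assimilating feature is voicing.
Since the environment is written after the underscore, the trigger follows the target; the direction is regressive.

regressive voicing assimilation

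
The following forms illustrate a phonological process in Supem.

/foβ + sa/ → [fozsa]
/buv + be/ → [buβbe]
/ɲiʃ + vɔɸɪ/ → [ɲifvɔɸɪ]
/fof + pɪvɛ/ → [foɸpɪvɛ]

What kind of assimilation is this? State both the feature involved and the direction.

regressive place assimilation

Underlying /β/ is realised as [z] next to /s/; /s/ itself does not change.
/β/ is bilabial while /s/ is alveolar; the output [z] is alveolar, matching the trigger — so the feature that spreads is place.
Manner and voice are unchanged, so the assimilation is partial, not total.
The same holds elsewhere in the data: /v/ → [β] before /b/ (labiodental → bilabial, matching bilabial); /ʃ/ → [f] before /v/ (postalveolar → labiodental, matching labiodental); /f/ → [ɸ] before /p/ (labiodental → bilabial, matching bilabial) — only place changes, and always toward the following segment.
The trigger is the following segment, so the direction is regressive (anticipatory).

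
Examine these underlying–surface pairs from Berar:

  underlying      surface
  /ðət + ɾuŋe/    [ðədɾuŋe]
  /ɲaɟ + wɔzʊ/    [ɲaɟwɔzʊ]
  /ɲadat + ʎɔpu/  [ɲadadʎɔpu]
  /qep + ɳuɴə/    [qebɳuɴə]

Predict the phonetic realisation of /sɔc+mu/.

[sɔɟmu]

The data show regressive voicing assimilation: /t/ → [d] before /ɾ/; /t/ → [d] before /ʎ/; /p/ → [b] before /ɳ/. In each pair only voicing changes, matching the following consonant, while place and manner stay constant.
No alternation appears in [ɲaɟwɔzʊ]: there the adjacent consonants already agree in voicing (/ɟ/ and /w/ are both voiced), so this form is consistent with the same rule.
The rule targets /c/ (voiceless palatal stop), which sits before the trigger /m/ (voiced).
Changing only its voicing to voiced gives [ɟ] — the voiced palatal stop.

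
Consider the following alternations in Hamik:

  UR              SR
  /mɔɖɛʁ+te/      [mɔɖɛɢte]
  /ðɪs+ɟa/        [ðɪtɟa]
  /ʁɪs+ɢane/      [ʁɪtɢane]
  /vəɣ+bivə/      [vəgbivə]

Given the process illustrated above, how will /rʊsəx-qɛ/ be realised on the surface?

[rʊsəkqɛ]

The data show regressive manner assimilation: /ʁ/ → [ɢ] before /t/; /s/ → [t] before /ɟ/; /s/ → [t] before /ɢ/; /ɣ/ → [g] before /b/. In each pair only manner changes, matching the following consonant, while place and voice stay constant.
The rule targets /x/ (voiceless velar fricative), which sits before the trigger /q/ (stop).
A voiceless velar stop is [k], so the surface segment is [k].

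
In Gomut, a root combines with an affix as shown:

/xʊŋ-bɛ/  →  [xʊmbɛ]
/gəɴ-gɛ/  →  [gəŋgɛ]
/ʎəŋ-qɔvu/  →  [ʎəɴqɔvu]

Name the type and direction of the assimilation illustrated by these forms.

Underlying /ŋ/ is realised as [m] next to /b/; /b/ itself does not change.
/ŋ/ is velar while /b/ is bilabial; the output [m] is bilabial, matching the trigger — so the feature that spreads is place.
Manner and voice are unchanged, so the assimilation is partial, not total.
Checking the remaining alternations: /ɴ/ → [ŋ] before /g/ (uvular → velar, matching velar); /ŋ/ → [ɴ] before /q/ (velar → uvular, matching uvular) — only place changes, and always toward the following segment.
The trigger is the following segment, so the direction is regressive (anticipatory).

regressive place assimilation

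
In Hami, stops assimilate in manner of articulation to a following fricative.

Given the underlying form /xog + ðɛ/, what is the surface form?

[xoɣðɛ]

The rule targets /g/ (voiced velar stop), which sits before the trigger /ð/ (fricative).
Changing only its manner to fricative gives [ɣ] — the voiced velar fricative.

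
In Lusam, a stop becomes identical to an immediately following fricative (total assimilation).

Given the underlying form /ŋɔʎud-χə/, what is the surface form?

/d/ is the segment targeted by the rule; it sits immediately before /χ/, so it assimilates completely and surfaces as [χ].

[ŋɔʎuχχə]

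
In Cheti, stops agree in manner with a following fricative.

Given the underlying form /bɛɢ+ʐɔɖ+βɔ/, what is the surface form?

The rule targets /ɢ/ (voiced uvular stop), which sits before the trigger /ʐ/ (fricative).
Changing only its manner to fricative gives [ʁ] — the voiced uvular fricative.
The same rule applies at the second boundary: /ɖ/ → [ʐ] next to /β/.

[bɛʁʐɔʐβɔ]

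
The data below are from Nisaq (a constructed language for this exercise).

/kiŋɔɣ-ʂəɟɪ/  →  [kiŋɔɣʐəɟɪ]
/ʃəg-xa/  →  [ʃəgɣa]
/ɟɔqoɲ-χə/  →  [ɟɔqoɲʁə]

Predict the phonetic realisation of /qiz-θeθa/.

The data show progressive voicing assimilation: /ʂ/ → [ʐ] after /ɣ/; /x/ → [ɣ] after /g/; /χ/ → [ʁ] after /ɲ/. In each pair only voicing changes, matching the preceding consonant, while place and manner stay constant.
/θ/ is a voiceless dental fricative. The preceding trigger /z/ is voiced, so /θ/ must become voiced as well.
Changing only its voicing to voiced gives [ð] — the voiced dental fricative.

[qizðeθa]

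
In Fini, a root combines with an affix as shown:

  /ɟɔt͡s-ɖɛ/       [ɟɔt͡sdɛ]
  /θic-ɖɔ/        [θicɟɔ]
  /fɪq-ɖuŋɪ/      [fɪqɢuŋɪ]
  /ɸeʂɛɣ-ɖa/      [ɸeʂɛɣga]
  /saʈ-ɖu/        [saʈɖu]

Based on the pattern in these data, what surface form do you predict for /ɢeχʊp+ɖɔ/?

[ɢeχʊpbɔ]

The data show progressive place assimilation: /ɖ/ → [d] after /t͡s/; /ɖ/ → [ɟ] after /c/; /ɖ/ → [ɢ] after /q/; /ɖ/ → [g] after /ɣ/. In each pair only place changes, matching the preceding consonant, while manner and voice stay constant.
No alternation appears in [saʈɖu]: there the adjacent consonants already agree in place (/ɖ/ and /ʈ/ are both retroflex), so this form is consistent with the same rule.
/ɖ/ is a voiced retroflex stop. The preceding trigger /p/ is bilabial, so /ɖ/ must become bilabial as well.
A voiced bilabial stop is [b], so the surface segment is [b].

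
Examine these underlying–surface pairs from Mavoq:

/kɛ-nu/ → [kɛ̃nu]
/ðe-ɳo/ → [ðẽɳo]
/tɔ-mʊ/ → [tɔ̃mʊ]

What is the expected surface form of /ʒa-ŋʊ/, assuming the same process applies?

[ʒãŋʊ]

The data show regressive nasality assimilation (vowel nasalisation): /ɛ/ → [ɛ̃] before /n/; /e/ → [ẽ] before /ɳ/; /ɔ/ → [ɔ̃] before /m/ — a vowel is nasalised by an immediately following nasal consonant.
/a/ sits next to the nasal /ŋ/ and is therefore nasalised to [ã].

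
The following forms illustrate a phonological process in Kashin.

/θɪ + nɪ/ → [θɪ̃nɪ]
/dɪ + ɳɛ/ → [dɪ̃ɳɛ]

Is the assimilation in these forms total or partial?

The vowel /ɪ/ surfaces as nasalised [ɪ̃] next to the following nasal /n/ — it has acquired the [+nasal] feature of its neighbour.
Likewise in the remaining data: /ɪ/ → [ɪ̃] before /ɳ/ — each time a vowel is nasalised next to a following nasal.

partial assimilation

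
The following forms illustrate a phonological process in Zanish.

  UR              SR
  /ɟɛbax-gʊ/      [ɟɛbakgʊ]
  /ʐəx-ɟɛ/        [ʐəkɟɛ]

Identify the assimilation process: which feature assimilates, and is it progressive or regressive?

Comparing underlying and surface forms, /x/ → [k] is the alternation; the neighbouring /g/ is constant.
The change fricative → stop matches the manner of the following /g/, identifying this as manner assimilation.
Place and voice are unchanged, so the assimilation is partial, not total.
The other alternating form patterns the same way: /x/ → [k] before /ɟ/ (fricative → stop, matching a stop) — only manner changes, and always toward the following segment.
Since the segment that changes precedes the conditioning segment, the assimilation is regressive.

regressive manner assimilation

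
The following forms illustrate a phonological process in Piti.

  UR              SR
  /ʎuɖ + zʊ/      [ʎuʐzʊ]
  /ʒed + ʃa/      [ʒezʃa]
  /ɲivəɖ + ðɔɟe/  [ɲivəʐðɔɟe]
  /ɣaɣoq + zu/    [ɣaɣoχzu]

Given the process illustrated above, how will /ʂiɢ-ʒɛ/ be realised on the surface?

The data show regressive manner assimilation: /ɖ/ → [ʐ] before /z/; /d/ → [z] before /ʃ/; /ɖ/ → [ʐ] before /ð/; /q/ → [χ] before /z/. In each pair only manner changes, matching the following consonant, while place and voice stay constant.
/ɢ/ is a voiced uvular stop. The following trigger /ʒ/ is a fricative, so /ɢ/ must become a fricative as well.
A voiced uvular fricative is [ʁ], so the surface segment is [ʁ].

[ʂiʁʒɛ]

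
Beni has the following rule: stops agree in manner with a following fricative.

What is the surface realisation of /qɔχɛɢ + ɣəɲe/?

[qɔχɛʁɣəɲe]

/ɢ/ is a voiced uvular stop. The following trigger /ɣ/ is a fricative, so /ɢ/ must become a fricative as well.
A voiced uvular fricative is [ʁ], so the surface segment is [ʁ].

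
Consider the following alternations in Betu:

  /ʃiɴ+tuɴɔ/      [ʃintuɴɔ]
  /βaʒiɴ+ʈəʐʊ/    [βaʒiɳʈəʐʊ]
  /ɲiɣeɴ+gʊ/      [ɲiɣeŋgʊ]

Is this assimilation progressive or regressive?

Comparing underlying and surface forms, /ɴ/ → [n] is the alternation; the neighbouring /t/ is constant.
The change uvular → alveolar matches the place of the following /t/, identifying this as place assimilation.
Checking the remaining alternations: /ɴ/ → [ɳ] before /ʈ/ (uvular → retroflex, matching retroflex); /ɴ/ → [ŋ] before /g/ (uvular → velar, matching velar) — only place changes, and always toward the following segment.
The trigger is the following segment, so the direction is regressive (anticipatory).

regressive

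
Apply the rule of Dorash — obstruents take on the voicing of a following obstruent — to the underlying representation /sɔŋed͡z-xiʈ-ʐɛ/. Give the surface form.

[sɔŋet͡sxiɖʐɛ]

The rule targets /d͡z/ (voiced alveolar affricate), which sits before the trigger /x/ (voiceless).
The voiceless alveolar affricate is [t͡s], so /d͡z/ → [t͡s].
At the second juncture, /ʈ/ likewise becomes [ɖ] adjacent to /ʐ/.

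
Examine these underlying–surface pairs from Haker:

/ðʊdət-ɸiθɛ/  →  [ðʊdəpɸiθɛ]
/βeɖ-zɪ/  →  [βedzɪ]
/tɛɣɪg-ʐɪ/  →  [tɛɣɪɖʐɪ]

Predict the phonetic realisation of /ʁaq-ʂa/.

[ʁaʈʂa]

The data show regressive place assimilation: /t/ → [p] before /ɸ/; /ɖ/ → [d] before /z/; /g/ → [ɖ] before /ʐ/. In each pair only place changes, matching the following consonant, while manner and voice stay constant.
/q/ is a voiceless uvular stop. The following trigger /ʂ/ is retroflex, so /q/ must become retroflex as well.
A voiceless retroflex stop is [ʈ], so the surface segment is [ʈ].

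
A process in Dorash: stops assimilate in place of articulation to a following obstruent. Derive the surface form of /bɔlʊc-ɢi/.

The rule targets /c/ (voiceless palatal stop), which sits before the trigger /ɢ/ (uvular).
A voiceless uvular stop is [q], so the surface segment is [q].

[bɔlʊqɢi]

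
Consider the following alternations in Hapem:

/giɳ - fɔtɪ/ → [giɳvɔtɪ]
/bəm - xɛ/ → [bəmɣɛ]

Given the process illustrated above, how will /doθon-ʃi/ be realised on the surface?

[doθonʒi]

The data show progressive voicing assimilation: /f/ → [v] after /ɳ/; /x/ → [ɣ] after /m/. In each pair only voicing changes, matching the preceding consonant, while place and manner stay constant.
/ʃ/ is a voiceless postalveolar fricative. The preceding trigger /n/ is voiced, so /ʃ/ must become voiced as well.
The voiced postalveolar fricative is [ʒ], so /ʃ/ → [ʒ].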